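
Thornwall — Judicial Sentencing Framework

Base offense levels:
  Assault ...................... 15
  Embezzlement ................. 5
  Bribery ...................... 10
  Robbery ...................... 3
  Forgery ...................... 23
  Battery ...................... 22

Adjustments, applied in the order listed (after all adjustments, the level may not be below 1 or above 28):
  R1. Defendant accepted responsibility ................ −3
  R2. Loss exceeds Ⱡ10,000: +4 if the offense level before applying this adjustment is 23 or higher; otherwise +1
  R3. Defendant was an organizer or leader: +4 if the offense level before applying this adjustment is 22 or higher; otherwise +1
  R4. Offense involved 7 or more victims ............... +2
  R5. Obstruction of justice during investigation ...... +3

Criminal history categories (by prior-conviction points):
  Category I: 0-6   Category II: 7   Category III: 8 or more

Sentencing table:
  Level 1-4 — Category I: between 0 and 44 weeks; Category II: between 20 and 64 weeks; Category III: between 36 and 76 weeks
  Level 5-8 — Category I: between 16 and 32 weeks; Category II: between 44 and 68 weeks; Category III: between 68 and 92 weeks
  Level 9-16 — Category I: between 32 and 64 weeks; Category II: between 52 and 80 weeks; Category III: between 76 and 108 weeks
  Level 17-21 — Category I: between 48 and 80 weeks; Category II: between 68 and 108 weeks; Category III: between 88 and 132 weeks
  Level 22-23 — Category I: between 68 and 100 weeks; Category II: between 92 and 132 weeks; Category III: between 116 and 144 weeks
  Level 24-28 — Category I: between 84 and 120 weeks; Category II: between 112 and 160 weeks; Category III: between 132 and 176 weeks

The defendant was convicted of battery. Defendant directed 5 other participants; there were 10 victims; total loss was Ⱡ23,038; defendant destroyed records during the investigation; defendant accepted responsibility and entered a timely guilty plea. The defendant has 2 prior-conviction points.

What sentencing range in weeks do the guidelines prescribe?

Base offense level for battery: 22.
R1 applies: 22 − 3 = 19.
R2 applies (level before this adjustment is 19 < 23, so +1): 19 + 1 = 20.
R3 applies (level before this adjustment is 20 < 22, so +1): 20 + 1 = 21.
R4 applies: 21 + 2 = 23.
R5 applies: 23 + 3 = 26.
Final offense level: 26.
Criminal history: 2 prior points → Category I (0-6).
Level 26 falls in the 24-28 band.
Grid: Level 24-28 × Category I = 84-120 weeks.

84-120 weeks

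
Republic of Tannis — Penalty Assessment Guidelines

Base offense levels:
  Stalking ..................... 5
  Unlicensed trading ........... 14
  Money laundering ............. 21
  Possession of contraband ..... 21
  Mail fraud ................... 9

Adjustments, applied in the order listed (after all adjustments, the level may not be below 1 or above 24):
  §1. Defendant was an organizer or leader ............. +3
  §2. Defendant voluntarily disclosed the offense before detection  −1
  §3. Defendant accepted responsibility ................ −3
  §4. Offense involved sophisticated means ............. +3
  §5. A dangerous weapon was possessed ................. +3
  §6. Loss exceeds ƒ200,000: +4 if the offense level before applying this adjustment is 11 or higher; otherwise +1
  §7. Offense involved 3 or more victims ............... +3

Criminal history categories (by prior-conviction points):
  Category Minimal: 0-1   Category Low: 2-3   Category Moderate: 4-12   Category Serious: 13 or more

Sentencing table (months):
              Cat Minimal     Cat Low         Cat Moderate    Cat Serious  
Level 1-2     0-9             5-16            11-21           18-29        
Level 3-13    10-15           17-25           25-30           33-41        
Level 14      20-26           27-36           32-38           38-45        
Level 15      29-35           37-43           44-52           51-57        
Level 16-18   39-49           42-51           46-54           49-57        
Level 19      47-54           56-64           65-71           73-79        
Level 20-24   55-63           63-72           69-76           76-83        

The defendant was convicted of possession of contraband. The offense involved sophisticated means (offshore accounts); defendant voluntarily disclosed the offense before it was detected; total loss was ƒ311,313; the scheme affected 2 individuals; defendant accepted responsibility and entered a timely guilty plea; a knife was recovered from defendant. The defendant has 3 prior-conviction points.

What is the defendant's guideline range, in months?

63-72 months

Base offense level for possession of contraband: 21.
§2 applies: 21 − 1 = 20.
§3 applies: 20 − 3 = 17.
§4 applies: 17 + 3 = 20.
§5 applies: 20 + 3 = 23.
§6 applies (level before this adjustment is 23 ≥ 11, so +4): 23 + 4 = 27.
§7 does not apply.
Level 27 exceeds the maximum of 24; capped at 24.
Final offense level: 24.
Criminal history: 3 prior points → Category Low (2-3).
Level 24 falls in the 20-24 band.
Grid: Level 20-24 × Category Low = 63-72 months.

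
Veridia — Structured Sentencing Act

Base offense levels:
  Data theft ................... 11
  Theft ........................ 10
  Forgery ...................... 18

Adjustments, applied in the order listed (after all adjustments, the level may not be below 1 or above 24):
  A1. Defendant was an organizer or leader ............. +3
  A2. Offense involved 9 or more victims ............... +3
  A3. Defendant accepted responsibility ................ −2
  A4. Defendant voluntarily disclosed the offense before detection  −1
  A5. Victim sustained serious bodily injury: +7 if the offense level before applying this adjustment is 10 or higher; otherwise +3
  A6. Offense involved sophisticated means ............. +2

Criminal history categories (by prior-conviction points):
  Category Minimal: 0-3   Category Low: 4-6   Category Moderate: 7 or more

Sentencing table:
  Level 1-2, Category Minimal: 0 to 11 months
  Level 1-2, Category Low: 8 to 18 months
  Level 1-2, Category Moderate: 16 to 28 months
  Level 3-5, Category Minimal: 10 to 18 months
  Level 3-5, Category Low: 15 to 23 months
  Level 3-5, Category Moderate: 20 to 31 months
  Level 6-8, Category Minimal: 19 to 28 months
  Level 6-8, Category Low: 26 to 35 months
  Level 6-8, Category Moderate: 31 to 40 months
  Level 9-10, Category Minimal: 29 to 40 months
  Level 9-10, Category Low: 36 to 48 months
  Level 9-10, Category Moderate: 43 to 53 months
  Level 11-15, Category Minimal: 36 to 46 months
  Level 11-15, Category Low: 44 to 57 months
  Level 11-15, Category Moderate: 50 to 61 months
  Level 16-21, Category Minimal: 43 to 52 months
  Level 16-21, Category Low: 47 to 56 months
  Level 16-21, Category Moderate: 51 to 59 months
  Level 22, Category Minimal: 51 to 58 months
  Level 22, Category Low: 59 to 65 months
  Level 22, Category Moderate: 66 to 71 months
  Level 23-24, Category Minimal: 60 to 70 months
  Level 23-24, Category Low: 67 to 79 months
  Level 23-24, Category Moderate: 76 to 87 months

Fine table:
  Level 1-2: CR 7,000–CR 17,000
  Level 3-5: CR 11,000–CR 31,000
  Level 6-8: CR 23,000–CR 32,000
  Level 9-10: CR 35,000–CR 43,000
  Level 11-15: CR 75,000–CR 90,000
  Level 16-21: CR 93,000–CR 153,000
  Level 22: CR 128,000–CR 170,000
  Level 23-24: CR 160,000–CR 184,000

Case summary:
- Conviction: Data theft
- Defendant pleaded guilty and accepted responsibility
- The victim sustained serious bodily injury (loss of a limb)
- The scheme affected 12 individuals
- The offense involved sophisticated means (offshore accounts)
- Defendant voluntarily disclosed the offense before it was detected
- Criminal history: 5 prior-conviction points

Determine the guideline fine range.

Base offense level for data theft: 11.
A1 does not apply.
A2 applies: 11 + 3 = 14.
A3 applies: 14 − 2 = 12.
A4 applies: 12 − 1 = 11.
A5 applies (level before this adjustment is 11 ≥ 10, so +7): 11 + 7 = 18.
A6 applies: 18 + 2 = 20.
Final offense level: 20.
Level 20 falls in the 16-21 band.
Fine table: Level 16-21 → CR 93,000–CR 153,000.

CR 93,000–CR 153,000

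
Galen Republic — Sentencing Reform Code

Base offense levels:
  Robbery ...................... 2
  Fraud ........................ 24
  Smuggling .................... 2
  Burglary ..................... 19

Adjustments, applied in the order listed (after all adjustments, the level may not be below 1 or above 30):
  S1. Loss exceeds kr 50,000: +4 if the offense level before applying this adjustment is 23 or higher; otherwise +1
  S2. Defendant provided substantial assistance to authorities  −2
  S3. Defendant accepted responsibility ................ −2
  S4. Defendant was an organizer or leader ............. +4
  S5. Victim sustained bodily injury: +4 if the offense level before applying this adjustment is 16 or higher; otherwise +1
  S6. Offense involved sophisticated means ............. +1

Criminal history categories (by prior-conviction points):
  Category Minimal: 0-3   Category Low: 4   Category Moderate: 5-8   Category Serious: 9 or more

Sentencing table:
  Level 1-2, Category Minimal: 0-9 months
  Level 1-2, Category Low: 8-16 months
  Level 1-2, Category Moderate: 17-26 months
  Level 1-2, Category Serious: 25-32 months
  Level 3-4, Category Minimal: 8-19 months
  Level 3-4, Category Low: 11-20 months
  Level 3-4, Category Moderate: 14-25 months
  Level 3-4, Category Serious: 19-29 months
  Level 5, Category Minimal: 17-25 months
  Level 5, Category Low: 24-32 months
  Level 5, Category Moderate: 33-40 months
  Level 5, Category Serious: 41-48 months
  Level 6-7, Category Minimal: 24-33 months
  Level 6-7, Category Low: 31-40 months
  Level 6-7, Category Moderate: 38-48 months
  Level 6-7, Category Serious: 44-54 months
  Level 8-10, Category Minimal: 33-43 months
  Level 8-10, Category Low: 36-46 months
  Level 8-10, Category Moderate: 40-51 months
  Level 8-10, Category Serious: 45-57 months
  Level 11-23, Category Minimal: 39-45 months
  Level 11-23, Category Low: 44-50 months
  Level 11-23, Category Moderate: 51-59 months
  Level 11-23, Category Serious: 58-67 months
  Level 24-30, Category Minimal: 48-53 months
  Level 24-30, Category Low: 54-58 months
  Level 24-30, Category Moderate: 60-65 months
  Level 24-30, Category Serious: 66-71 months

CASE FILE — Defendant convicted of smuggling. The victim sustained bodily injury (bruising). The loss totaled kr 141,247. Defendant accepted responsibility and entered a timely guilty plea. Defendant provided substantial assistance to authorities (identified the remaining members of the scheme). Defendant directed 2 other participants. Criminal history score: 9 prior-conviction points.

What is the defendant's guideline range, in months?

Base offense level for smuggling: 2.
S1 applies (level before this adjustment is 2 < 23, so +1): 2 + 1 = 3.
S2 applies: 3 − 2 = 1.
S3 applies: 1 − 2 = -1.
S4 applies: -1 + 4 = 3.
S5 applies (level before this adjustment is 3 < 16, so +1): 3 + 1 = 4.
Final offense level: 4.
Criminal history: 9 prior points → Category Serious (9+).
Level 4 falls in the 3-4 band.
Grid: Level 3-4 × Category Serious = 19-29 months.

19-29 months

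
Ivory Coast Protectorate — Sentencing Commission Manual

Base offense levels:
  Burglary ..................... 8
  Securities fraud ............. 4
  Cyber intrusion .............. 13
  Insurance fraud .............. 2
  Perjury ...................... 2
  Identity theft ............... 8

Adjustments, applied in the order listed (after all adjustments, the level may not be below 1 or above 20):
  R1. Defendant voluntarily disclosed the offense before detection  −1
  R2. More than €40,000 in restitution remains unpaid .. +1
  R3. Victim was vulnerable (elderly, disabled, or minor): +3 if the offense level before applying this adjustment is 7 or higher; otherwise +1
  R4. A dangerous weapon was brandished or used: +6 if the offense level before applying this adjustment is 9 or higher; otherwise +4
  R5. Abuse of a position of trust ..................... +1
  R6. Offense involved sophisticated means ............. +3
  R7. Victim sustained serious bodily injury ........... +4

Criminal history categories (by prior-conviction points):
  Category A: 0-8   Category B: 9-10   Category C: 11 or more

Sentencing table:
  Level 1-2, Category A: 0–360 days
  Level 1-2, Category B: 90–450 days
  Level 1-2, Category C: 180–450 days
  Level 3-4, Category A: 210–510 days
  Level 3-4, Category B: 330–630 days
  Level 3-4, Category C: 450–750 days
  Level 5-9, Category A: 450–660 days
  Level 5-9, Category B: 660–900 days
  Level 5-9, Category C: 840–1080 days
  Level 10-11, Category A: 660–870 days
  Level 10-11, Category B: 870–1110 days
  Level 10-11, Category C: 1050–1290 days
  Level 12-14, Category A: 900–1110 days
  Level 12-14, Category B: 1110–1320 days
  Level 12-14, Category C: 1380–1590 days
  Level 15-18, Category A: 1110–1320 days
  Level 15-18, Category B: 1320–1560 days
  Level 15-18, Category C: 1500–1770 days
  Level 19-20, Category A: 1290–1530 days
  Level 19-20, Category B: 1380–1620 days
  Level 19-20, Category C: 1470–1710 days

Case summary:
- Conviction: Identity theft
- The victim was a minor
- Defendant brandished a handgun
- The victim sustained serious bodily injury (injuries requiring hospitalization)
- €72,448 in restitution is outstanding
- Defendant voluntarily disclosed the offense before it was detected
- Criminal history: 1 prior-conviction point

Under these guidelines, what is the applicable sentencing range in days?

Base offense level for identity theft: 8.
R1 applies: 8 − 1 = 7.
R2 applies: 7 + 1 = 8.
R3 applies (level before this adjustment is 8 ≥ 7, so +3): 8 + 3 = 11.
R4 applies (level before this adjustment is 11 ≥ 9, so +6): 11 + 6 = 17.
R6 does not apply.
R7 applies: 17 + 4 = 21.
Level 21 exceeds the maximum of 20; capped at 20.
Final offense level: 20.
Criminal history: 1 prior point → Category A (0-8).
Level 20 falls in the 19-20 band.
Grid: Level 19-20 × Category A = 1290-1530 days.

1290-1530 days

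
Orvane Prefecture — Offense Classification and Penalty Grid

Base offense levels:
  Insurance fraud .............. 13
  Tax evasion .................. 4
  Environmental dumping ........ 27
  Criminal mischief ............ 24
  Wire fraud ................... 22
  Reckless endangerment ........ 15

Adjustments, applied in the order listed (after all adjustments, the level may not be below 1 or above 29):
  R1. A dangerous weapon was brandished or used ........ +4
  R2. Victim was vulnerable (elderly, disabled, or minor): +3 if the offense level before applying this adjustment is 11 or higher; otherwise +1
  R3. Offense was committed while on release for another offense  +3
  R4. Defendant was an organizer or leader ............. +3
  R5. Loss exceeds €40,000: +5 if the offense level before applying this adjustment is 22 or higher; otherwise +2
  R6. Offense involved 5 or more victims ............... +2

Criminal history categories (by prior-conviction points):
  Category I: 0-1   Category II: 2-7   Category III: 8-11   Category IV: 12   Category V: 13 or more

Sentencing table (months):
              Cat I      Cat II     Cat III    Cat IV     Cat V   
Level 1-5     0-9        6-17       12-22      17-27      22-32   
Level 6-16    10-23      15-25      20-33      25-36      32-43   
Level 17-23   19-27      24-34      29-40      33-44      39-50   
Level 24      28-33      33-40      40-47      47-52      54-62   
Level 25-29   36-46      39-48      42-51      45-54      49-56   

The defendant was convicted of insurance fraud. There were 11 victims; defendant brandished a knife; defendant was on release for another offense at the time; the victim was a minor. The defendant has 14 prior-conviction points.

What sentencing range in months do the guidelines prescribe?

49-56 months

Base offense level for insurance fraud: 13.
R1 applies: 13 + 4 = 17.
R2 applies (level before this adjustment is 17 ≥ 11, so +3): 17 + 3 = 20.
R3 applies: 20 + 3 = 23.
R6 applies: 23 + 2 = 25.
Final offense level: 25.
Criminal history: 14 prior points → Category V (13+).
Level 25 falls in the 25-29 band.
Grid: Level 25-29 × Category V = 49-56 months.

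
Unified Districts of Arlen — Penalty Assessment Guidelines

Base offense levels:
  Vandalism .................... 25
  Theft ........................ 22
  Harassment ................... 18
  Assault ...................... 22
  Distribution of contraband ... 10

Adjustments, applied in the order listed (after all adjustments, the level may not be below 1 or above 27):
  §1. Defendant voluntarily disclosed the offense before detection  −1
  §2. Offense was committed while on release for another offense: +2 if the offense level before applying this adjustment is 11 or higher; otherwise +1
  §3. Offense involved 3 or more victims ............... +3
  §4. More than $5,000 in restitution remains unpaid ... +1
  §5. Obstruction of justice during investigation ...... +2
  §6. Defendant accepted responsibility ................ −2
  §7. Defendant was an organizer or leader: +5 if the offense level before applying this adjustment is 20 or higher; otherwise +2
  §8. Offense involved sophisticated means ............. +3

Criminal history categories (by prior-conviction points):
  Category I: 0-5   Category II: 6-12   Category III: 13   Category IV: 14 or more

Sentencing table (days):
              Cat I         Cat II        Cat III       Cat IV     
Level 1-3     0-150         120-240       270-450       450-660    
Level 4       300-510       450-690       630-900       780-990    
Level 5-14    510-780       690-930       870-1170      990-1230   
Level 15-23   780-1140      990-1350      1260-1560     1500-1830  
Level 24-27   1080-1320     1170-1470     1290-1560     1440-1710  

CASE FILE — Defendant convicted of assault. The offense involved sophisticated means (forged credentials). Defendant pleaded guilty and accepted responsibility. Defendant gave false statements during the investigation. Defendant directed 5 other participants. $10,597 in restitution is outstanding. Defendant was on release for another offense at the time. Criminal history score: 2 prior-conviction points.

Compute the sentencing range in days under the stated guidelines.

1080-1320 days

Base offense level for assault: 22.
§1 does not apply.
§2 applies (level before this adjustment is 22 ≥ 11, so +2): 22 + 2 = 24.
§3 does not apply.
§4 applies: 24 + 1 = 25.
§5 applies: 25 + 2 = 27.
§6 applies: 27 − 2 = 25.
§7 applies (level before this adjustment is 25 ≥ 20, so +5): 25 + 5 = 30.
§8 applies: 30 + 3 = 33.
Level 33 exceeds the maximum of 27; capped at 27.
Final offense level: 27.
Criminal history: 2 prior points → Category I (0-5).
Level 27 falls in the 24-27 band.
Grid: Level 24-27 × Category I = 1080-1320 days.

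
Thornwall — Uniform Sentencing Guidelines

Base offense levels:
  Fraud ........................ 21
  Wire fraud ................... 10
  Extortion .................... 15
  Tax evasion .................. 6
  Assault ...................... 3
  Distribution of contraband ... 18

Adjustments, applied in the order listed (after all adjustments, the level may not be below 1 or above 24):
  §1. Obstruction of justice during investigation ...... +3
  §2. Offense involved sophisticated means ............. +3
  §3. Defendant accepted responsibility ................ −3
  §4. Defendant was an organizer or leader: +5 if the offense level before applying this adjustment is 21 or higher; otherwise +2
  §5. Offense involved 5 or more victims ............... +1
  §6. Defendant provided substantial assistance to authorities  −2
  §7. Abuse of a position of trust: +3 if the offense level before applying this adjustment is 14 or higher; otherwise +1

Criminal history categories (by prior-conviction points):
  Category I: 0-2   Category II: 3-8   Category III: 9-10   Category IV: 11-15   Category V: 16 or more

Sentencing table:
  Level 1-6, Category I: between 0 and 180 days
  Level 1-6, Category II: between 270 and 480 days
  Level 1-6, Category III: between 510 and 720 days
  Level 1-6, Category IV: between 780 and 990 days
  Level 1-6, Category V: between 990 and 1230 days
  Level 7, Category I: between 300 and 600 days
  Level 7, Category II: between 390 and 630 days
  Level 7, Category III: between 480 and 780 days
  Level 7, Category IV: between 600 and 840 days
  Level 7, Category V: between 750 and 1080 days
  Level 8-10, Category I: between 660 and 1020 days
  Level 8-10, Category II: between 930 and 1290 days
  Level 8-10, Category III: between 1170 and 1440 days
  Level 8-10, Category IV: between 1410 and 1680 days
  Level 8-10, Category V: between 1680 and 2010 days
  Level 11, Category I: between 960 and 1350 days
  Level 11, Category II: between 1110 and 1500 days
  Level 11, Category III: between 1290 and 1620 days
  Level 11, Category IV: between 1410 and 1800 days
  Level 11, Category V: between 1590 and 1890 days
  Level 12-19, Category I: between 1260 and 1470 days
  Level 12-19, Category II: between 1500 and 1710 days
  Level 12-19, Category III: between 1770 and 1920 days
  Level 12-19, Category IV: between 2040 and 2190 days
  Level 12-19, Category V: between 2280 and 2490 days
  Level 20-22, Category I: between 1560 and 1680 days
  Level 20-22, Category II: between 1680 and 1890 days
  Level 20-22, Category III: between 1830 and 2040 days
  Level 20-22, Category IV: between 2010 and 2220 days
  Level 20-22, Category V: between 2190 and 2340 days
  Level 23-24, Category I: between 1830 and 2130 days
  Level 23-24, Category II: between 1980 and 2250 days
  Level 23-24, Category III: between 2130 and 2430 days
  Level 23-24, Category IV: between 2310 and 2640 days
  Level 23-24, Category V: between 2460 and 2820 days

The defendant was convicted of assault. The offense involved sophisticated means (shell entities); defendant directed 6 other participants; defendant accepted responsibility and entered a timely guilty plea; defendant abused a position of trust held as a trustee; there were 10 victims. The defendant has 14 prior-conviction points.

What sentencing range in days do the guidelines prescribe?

600-840 days

Base offense level for assault: 3.
§1 does not apply.
§2 applies: 3 + 3 = 6.
§3 applies: 6 − 3 = 3.
§4 applies (level before this adjustment is 3 < 21, so +2): 3 + 2 = 5.
§5 applies: 5 + 1 = 6.
§7 applies (level before this adjustment is 6 < 14, so +1): 6 + 1 = 7.
Final offense level: 7.
Criminal history: 14 prior points → Category IV (11-15).
Level 7 falls in the 7 band.
Grid: Level 7 × Category IV = 600-840 days.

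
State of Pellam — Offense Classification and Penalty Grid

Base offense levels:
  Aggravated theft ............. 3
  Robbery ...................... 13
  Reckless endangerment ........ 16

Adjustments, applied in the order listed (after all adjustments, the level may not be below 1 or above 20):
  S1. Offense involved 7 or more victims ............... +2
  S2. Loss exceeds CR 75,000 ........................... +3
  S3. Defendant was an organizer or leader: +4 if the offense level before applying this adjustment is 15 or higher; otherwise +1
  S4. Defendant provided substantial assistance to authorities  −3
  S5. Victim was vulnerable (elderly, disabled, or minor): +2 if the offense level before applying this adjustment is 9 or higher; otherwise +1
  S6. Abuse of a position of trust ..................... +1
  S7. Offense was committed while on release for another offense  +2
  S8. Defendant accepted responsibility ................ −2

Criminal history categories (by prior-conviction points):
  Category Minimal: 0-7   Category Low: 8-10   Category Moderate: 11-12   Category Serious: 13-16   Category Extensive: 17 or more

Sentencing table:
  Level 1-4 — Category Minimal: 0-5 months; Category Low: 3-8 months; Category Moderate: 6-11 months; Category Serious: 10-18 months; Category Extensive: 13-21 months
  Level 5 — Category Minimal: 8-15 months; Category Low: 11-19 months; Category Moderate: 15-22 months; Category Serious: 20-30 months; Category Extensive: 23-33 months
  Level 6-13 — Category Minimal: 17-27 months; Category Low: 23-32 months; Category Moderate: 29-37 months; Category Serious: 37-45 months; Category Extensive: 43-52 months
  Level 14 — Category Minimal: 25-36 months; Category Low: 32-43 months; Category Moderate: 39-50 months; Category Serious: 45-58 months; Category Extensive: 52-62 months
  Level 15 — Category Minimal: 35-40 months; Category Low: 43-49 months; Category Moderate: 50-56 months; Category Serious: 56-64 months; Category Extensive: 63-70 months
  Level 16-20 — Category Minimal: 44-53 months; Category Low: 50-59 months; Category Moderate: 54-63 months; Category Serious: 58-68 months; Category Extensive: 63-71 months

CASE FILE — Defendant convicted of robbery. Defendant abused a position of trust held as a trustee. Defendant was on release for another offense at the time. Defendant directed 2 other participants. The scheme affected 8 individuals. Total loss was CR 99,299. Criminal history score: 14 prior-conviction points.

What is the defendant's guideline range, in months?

Base offense level for robbery: 13.
S1 applies: 13 + 2 = 15.
S2 applies: 15 + 3 = 18.
S3 applies (level before this adjustment is 18 ≥ 15, so +4): 18 + 4 = 22.
S5 does not apply.
S6 applies: 22 + 1 = 23.
S7 applies: 23 + 2 = 25.
S8 does not apply.
Level 25 exceeds the maximum of 20; capped at 20.
Final offense level: 20.
Criminal history: 14 prior points → Category Serious (13-16).
Level 20 falls in the 16-20 band.
Grid: Level 16-20 × Category Serious = 58-68 months.

58-68 months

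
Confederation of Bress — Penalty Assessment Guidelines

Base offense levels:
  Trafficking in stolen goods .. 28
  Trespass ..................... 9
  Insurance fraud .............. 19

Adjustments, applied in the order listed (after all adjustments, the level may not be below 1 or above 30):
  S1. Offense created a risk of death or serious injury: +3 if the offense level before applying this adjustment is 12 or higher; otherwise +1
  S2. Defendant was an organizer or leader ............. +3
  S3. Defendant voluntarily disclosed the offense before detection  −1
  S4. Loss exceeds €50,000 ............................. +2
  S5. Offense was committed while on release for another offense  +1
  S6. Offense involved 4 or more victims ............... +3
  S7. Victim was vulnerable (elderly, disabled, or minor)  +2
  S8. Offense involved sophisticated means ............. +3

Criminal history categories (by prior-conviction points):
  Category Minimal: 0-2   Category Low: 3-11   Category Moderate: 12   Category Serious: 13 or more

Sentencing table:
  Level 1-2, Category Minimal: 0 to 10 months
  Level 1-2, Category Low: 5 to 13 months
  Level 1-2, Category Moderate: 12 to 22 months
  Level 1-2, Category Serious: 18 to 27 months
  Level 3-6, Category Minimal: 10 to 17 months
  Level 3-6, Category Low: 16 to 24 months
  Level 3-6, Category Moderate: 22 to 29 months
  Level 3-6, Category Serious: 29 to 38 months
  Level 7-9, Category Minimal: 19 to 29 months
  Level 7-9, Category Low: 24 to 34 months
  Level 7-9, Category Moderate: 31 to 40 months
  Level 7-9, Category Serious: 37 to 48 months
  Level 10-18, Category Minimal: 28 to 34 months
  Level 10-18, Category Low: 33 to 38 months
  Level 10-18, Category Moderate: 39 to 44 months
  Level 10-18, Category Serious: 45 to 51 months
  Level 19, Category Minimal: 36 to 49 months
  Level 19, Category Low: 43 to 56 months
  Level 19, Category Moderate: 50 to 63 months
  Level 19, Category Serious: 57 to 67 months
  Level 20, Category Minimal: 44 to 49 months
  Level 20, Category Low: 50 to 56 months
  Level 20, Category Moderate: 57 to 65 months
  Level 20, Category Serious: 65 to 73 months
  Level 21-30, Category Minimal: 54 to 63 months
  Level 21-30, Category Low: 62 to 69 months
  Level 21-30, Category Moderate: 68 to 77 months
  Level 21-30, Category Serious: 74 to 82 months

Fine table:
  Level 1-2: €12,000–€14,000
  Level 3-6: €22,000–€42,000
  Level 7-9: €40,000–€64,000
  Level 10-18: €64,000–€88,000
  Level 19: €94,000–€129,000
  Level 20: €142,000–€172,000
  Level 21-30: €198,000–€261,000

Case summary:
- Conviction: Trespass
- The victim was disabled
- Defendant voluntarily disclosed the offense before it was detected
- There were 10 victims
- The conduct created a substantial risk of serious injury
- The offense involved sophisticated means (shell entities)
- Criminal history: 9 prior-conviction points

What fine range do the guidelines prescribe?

Base offense level for trespass: 9.
S1 applies (level before this adjustment is 9 < 12, so +1): 9 + 1 = 10.
S3 applies: 10 − 1 = 9.
S5 does not apply.
S6 applies: 9 + 3 = 12.
S7 applies: 12 + 2 = 14.
S8 applies: 14 + 3 = 17.
Final offense level: 17.
Level 17 falls in the 10-18 band.
Fine table: Level 10-18 → €64,000–€88,000.

€64,000–€88,000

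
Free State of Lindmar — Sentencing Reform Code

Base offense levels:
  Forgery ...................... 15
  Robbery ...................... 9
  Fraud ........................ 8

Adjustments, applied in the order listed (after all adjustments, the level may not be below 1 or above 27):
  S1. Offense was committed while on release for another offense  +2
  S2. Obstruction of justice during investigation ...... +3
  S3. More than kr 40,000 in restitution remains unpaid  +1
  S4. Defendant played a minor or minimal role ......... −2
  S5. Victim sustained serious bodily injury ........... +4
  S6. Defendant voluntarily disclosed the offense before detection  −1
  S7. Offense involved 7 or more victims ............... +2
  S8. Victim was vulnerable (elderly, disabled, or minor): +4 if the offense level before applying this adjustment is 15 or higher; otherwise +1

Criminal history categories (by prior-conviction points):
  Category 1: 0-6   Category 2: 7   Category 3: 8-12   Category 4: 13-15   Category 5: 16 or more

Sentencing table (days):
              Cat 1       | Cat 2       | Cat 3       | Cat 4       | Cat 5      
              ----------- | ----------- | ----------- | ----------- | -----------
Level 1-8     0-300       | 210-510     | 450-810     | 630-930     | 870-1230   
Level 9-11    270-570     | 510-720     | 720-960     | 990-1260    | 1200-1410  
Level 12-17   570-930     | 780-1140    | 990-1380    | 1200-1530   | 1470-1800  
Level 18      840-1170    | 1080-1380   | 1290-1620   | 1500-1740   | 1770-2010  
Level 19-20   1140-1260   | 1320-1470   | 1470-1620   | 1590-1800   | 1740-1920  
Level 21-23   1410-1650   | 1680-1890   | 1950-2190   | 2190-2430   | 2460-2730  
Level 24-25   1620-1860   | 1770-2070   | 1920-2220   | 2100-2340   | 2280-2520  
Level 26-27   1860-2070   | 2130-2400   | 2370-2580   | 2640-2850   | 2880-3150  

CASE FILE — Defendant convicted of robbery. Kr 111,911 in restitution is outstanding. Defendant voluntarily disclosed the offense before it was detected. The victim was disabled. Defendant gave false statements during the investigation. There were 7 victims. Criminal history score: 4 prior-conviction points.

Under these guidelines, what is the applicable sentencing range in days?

Base offense level for robbery: 9.
S1 does not apply.
S2 applies: 9 + 3 = 12.
S3 applies: 12 + 1 = 13.
S5 does not apply.
S6 applies: 13 − 1 = 12.
S7 applies: 12 + 2 = 14.
S8 applies (level before this adjustment is 14 < 15, so +1): 14 + 1 = 15.
Final offense level: 15.
Criminal history: 4 prior points → Category 1 (0-6).
Level 15 falls in the 12-17 band.
Grid: Level 12-17 × Category 1 = 570-930 days.

570-930 days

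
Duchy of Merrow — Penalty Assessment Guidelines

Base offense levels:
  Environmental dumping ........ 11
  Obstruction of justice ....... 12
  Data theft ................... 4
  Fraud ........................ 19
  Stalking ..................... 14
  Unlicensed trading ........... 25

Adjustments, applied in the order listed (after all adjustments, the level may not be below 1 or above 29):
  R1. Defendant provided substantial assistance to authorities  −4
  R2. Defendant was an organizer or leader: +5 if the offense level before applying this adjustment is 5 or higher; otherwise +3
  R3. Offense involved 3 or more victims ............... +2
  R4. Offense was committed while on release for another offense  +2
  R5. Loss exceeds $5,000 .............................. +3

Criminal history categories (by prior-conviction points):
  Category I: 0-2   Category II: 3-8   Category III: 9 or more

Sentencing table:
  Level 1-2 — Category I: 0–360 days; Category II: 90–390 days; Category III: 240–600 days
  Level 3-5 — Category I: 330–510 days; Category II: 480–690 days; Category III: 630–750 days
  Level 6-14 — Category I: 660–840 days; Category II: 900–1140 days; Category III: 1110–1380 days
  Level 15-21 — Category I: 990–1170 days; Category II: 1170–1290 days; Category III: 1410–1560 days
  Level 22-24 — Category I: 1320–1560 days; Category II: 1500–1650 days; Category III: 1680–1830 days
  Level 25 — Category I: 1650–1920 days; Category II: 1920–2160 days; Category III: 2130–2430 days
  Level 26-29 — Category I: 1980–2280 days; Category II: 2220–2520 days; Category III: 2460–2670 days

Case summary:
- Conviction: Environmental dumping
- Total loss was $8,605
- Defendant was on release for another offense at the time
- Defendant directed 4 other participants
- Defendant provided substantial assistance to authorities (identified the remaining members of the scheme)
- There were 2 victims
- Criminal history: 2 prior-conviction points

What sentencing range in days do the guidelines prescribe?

Base offense level for environmental dumping: 11.
R1 applies: 11 − 4 = 7.
R2 applies (level before this adjustment is 7 ≥ 5, so +5): 7 + 5 = 12.
R4 applies: 12 + 2 = 14.
R5 applies: 14 + 3 = 17.
Final offense level: 17.
Criminal history: 2 prior points → Category I (0-2).
Level 17 falls in the 15-21 band.
Grid: Level 15-21 × Category I = 990-1170 days.

990-1170 days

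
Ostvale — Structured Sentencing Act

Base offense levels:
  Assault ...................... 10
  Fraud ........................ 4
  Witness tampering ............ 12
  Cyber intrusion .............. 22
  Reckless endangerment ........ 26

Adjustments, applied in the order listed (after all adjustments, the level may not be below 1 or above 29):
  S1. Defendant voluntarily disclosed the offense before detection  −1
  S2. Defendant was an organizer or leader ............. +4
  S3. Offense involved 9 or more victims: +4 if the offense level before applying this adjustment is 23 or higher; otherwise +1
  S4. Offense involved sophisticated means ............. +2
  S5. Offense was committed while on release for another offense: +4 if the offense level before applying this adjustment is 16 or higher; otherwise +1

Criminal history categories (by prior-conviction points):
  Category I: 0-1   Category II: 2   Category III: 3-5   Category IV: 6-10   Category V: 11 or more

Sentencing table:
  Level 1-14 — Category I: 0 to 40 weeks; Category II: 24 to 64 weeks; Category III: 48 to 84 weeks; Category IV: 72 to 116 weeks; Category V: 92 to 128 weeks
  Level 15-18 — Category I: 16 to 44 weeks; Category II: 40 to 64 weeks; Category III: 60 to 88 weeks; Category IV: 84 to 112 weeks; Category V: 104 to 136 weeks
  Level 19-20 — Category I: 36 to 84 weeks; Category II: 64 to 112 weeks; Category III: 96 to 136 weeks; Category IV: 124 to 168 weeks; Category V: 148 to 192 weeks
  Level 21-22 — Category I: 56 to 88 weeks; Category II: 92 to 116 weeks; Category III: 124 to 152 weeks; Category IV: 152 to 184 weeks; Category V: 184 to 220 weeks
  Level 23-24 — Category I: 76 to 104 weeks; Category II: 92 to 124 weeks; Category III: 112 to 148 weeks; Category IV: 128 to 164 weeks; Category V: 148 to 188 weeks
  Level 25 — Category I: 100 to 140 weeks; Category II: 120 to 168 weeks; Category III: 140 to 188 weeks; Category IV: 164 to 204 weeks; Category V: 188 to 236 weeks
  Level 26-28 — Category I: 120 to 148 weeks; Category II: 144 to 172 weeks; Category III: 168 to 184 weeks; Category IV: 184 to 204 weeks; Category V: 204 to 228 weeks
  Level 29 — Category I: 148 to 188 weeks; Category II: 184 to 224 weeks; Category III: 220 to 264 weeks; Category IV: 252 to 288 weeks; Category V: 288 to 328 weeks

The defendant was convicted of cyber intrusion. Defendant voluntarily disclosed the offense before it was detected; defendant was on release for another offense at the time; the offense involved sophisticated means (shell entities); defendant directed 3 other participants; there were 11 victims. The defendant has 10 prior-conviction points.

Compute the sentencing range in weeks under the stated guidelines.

Base offense level for cyber intrusion: 22.
S1 applies: 22 − 1 = 21.
S2 applies: 21 + 4 = 25.
S3 applies (level before this adjustment is 25 ≥ 23, so +4): 25 + 4 = 29.
S4 applies: 29 + 2 = 31.
S5 applies (level before this adjustment is 31 ≥ 16, so +4): 31 + 4 = 35.
Level 35 exceeds the maximum of 29; capped at 29.
Final offense level: 29.
Criminal history: 10 prior points → Category IV (6-10).
Level 29 falls in the 29 band.
Grid: Level 29 × Category IV = 252-288 weeks.

252-288 weeks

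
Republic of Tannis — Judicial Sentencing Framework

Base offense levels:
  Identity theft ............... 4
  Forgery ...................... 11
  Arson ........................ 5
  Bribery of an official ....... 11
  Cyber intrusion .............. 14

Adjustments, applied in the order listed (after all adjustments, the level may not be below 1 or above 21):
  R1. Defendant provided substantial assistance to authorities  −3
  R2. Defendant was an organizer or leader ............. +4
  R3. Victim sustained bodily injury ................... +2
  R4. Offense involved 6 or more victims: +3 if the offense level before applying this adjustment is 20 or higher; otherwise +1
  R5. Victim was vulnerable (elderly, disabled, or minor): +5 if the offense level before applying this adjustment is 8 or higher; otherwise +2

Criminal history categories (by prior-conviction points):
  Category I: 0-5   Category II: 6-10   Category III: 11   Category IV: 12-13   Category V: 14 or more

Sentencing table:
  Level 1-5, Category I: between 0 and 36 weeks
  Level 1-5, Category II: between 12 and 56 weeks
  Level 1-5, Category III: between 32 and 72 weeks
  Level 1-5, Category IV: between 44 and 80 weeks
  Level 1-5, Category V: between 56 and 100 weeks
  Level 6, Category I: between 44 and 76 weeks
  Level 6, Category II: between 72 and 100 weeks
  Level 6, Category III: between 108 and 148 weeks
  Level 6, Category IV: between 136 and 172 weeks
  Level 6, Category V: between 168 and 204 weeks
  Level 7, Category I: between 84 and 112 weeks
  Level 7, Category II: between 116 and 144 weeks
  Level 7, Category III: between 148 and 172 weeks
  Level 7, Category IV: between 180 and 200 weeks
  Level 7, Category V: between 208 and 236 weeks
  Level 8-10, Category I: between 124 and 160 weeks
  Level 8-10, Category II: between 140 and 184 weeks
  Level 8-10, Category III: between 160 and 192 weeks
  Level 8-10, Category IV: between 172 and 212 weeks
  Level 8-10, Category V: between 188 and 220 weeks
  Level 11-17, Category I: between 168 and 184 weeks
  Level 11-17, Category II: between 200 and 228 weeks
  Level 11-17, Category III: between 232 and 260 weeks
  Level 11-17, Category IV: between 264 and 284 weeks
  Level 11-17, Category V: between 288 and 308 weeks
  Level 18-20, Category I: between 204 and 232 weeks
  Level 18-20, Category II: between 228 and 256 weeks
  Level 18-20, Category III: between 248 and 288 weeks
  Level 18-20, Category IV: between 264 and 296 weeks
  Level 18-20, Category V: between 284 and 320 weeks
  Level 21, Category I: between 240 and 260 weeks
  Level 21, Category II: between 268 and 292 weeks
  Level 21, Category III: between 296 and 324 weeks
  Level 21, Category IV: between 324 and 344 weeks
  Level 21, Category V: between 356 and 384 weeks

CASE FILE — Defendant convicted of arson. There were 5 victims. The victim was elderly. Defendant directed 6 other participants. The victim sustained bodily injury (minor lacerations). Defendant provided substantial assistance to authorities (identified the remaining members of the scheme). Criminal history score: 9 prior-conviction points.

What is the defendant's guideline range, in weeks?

Base offense level for arson: 5.
R1 applies: 5 − 3 = 2.
R2 applies: 2 + 4 = 6.
R3 applies: 6 + 2 = 8.
R4 does not apply.
R5 applies (level before this adjustment is 8 ≥ 8, so +5): 8 + 5 = 13.
Final offense level: 13.
Criminal history: 9 prior points → Category II (6-10).
Level 13 falls in the 11-17 band.
Grid: Level 11-17 × Category II = 200-228 weeks.

200-228 weeks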